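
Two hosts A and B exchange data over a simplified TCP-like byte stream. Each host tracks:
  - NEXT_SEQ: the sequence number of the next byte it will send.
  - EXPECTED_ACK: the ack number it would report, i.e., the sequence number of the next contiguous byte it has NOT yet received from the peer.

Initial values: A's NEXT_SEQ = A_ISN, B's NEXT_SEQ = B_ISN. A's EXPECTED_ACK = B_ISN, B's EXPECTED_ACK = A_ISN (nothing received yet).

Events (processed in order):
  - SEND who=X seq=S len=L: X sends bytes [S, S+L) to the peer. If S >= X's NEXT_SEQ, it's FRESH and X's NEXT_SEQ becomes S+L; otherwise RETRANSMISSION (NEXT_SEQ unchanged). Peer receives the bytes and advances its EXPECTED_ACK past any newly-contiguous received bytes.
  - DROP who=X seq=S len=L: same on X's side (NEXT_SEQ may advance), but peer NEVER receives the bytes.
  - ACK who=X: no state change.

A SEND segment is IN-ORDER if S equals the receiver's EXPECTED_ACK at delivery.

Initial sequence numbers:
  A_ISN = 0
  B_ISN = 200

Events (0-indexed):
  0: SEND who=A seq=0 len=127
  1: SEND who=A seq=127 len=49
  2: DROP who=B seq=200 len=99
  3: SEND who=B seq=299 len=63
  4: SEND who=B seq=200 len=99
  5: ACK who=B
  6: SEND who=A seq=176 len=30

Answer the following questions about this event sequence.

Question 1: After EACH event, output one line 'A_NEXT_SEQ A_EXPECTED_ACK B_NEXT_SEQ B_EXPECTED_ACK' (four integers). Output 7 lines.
127 200 200 127
176 200 200 176
176 200 299 176
176 200 362 176
176 362 362 176
176 362 362 176
206 362 362 206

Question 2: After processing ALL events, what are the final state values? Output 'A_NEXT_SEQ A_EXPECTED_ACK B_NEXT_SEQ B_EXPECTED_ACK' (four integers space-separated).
Answer: 206 362 362 206

Derivation:
After event 0: A_seq=127 A_ack=200 B_seq=200 B_ack=127
After event 1: A_seq=176 A_ack=200 B_seq=200 B_ack=176
After event 2: A_seq=176 A_ack=200 B_seq=299 B_ack=176
After event 3: A_seq=176 A_ack=200 B_seq=362 B_ack=176
After event 4: A_seq=176 A_ack=362 B_seq=362 B_ack=176
After event 5: A_seq=176 A_ack=362 B_seq=362 B_ack=176
After event 6: A_seq=206 A_ack=362 B_seq=362 B_ack=206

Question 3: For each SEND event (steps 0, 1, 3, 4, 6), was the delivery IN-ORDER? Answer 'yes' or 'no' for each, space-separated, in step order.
Answer: yes yes no yes yes

Derivation:
Step 0: SEND seq=0 -> in-order
Step 1: SEND seq=127 -> in-order
Step 3: SEND seq=299 -> out-of-order
Step 4: SEND seq=200 -> in-order
Step 6: SEND seq=176 -> in-order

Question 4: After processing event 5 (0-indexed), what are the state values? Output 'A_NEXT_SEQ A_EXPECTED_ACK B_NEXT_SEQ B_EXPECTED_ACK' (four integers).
After event 0: A_seq=127 A_ack=200 B_seq=200 B_ack=127
After event 1: A_seq=176 A_ack=200 B_seq=200 B_ack=176
After event 2: A_seq=176 A_ack=200 B_seq=299 B_ack=176
After event 3: A_seq=176 A_ack=200 B_seq=362 B_ack=176
After event 4: A_seq=176 A_ack=362 B_seq=362 B_ack=176
After event 5: A_seq=176 A_ack=362 B_seq=362 B_ack=176

176 362 362 176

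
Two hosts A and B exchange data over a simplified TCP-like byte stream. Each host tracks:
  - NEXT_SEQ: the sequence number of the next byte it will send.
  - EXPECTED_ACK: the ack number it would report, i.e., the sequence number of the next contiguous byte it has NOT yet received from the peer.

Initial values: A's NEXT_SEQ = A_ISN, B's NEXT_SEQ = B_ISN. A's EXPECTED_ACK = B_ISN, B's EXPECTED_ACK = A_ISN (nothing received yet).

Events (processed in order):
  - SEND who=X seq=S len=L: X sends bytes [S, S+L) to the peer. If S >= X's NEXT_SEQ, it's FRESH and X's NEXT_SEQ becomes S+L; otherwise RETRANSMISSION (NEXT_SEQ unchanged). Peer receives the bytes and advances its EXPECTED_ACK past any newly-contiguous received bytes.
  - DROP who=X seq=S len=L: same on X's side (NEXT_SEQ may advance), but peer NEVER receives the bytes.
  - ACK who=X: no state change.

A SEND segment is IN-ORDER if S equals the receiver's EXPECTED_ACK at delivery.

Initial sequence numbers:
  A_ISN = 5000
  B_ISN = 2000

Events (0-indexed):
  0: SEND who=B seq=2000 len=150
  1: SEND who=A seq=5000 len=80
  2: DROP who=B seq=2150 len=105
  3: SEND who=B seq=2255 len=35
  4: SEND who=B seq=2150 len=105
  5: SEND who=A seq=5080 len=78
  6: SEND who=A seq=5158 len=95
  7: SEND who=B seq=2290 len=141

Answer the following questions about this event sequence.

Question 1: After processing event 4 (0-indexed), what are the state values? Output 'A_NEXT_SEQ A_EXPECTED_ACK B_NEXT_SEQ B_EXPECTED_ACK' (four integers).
After event 0: A_seq=5000 A_ack=2150 B_seq=2150 B_ack=5000
After event 1: A_seq=5080 A_ack=2150 B_seq=2150 B_ack=5080
After event 2: A_seq=5080 A_ack=2150 B_seq=2255 B_ack=5080
After event 3: A_seq=5080 A_ack=2150 B_seq=2290 B_ack=5080
After event 4: A_seq=5080 A_ack=2290 B_seq=2290 B_ack=5080

5080 2290 2290 5080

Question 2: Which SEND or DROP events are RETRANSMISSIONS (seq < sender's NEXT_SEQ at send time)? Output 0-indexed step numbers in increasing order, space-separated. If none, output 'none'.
Answer: 4

Derivation:
Step 0: SEND seq=2000 -> fresh
Step 1: SEND seq=5000 -> fresh
Step 2: DROP seq=2150 -> fresh
Step 3: SEND seq=2255 -> fresh
Step 4: SEND seq=2150 -> retransmit
Step 5: SEND seq=5080 -> fresh
Step 6: SEND seq=5158 -> fresh
Step 7: SEND seq=2290 -> fresh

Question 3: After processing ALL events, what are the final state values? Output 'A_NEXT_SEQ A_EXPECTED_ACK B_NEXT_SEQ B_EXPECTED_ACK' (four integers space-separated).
Answer: 5253 2431 2431 5253

Derivation:
After event 0: A_seq=5000 A_ack=2150 B_seq=2150 B_ack=5000
After event 1: A_seq=5080 A_ack=2150 B_seq=2150 B_ack=5080
After event 2: A_seq=5080 A_ack=2150 B_seq=2255 B_ack=5080
After event 3: A_seq=5080 A_ack=2150 B_seq=2290 B_ack=5080
After event 4: A_seq=5080 A_ack=2290 B_seq=2290 B_ack=5080
After event 5: A_seq=5158 A_ack=2290 B_seq=2290 B_ack=5158
After event 6: A_seq=5253 A_ack=2290 B_seq=2290 B_ack=5253
After event 7: A_seq=5253 A_ack=2431 B_seq=2431 B_ack=5253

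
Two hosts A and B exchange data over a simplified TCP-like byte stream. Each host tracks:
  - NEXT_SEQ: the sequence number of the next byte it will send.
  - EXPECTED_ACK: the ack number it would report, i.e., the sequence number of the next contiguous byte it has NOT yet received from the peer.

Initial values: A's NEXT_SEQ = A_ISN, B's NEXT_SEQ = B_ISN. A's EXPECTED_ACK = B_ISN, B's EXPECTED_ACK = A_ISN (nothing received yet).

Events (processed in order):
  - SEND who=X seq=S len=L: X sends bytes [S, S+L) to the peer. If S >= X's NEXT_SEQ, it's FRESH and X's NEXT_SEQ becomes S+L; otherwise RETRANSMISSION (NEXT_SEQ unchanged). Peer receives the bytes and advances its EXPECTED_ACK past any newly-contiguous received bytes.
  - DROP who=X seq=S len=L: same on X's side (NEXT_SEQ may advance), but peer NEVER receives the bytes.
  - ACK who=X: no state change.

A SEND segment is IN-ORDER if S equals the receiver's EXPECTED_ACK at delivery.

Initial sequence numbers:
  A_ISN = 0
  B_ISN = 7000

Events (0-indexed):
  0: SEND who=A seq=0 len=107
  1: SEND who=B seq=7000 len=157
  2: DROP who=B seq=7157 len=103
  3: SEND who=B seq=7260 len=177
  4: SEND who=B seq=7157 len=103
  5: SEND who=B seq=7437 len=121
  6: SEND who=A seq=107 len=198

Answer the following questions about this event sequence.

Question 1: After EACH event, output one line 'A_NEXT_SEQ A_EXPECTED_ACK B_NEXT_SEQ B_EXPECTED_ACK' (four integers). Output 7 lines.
107 7000 7000 107
107 7157 7157 107
107 7157 7260 107
107 7157 7437 107
107 7437 7437 107
107 7558 7558 107
305 7558 7558 305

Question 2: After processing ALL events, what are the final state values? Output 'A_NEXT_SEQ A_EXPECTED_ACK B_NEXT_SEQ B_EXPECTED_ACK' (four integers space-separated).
After event 0: A_seq=107 A_ack=7000 B_seq=7000 B_ack=107
After event 1: A_seq=107 A_ack=7157 B_seq=7157 B_ack=107
After event 2: A_seq=107 A_ack=7157 B_seq=7260 B_ack=107
After event 3: A_seq=107 A_ack=7157 B_seq=7437 B_ack=107
After event 4: A_seq=107 A_ack=7437 B_seq=7437 B_ack=107
After event 5: A_seq=107 A_ack=7558 B_seq=7558 B_ack=107
After event 6: A_seq=305 A_ack=7558 B_seq=7558 B_ack=305

Answer: 305 7558 7558 305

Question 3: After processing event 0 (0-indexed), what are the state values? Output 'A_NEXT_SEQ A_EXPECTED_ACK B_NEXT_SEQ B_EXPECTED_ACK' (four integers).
After event 0: A_seq=107 A_ack=7000 B_seq=7000 B_ack=107

107 7000 7000 107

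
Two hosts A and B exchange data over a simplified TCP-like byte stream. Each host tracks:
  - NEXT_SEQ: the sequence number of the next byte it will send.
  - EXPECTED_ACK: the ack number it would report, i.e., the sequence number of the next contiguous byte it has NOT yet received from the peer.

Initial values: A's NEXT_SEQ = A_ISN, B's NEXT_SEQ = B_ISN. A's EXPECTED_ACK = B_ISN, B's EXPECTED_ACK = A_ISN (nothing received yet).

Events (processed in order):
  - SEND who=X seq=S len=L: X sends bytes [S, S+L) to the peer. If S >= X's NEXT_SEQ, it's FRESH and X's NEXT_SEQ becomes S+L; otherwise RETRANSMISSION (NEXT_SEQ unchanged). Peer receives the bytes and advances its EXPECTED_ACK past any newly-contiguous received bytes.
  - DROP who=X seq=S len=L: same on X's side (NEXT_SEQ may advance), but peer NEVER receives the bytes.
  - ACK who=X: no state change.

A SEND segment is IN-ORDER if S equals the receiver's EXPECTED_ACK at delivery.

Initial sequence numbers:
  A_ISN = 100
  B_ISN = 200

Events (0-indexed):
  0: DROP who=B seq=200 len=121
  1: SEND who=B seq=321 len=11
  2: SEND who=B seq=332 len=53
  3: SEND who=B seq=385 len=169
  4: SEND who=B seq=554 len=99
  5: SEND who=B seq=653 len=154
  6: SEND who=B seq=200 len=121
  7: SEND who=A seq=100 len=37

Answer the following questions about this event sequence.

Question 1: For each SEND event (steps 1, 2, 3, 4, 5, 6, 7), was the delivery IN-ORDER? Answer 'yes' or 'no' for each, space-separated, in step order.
Answer: no no no no no yes yes

Derivation:
Step 1: SEND seq=321 -> out-of-order
Step 2: SEND seq=332 -> out-of-order
Step 3: SEND seq=385 -> out-of-order
Step 4: SEND seq=554 -> out-of-order
Step 5: SEND seq=653 -> out-of-order
Step 6: SEND seq=200 -> in-order
Step 7: SEND seq=100 -> in-order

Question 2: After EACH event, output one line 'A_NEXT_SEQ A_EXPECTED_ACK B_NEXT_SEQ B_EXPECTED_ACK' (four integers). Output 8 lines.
100 200 321 100
100 200 332 100
100 200 385 100
100 200 554 100
100 200 653 100
100 200 807 100
100 807 807 100
137 807 807 137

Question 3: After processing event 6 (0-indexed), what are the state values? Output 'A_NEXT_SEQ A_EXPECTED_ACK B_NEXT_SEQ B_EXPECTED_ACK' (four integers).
After event 0: A_seq=100 A_ack=200 B_seq=321 B_ack=100
After event 1: A_seq=100 A_ack=200 B_seq=332 B_ack=100
After event 2: A_seq=100 A_ack=200 B_seq=385 B_ack=100
After event 3: A_seq=100 A_ack=200 B_seq=554 B_ack=100
After event 4: A_seq=100 A_ack=200 B_seq=653 B_ack=100
After event 5: A_seq=100 A_ack=200 B_seq=807 B_ack=100
After event 6: A_seq=100 A_ack=807 B_seq=807 B_ack=100

100 807 807 100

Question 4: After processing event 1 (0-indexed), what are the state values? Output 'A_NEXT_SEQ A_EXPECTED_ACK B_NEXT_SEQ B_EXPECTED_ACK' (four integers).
After event 0: A_seq=100 A_ack=200 B_seq=321 B_ack=100
After event 1: A_seq=100 A_ack=200 B_seq=332 B_ack=100

100 200 332 100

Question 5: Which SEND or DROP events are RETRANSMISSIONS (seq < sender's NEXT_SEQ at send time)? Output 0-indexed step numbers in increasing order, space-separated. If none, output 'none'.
Answer: 6

Derivation:
Step 0: DROP seq=200 -> fresh
Step 1: SEND seq=321 -> fresh
Step 2: SEND seq=332 -> fresh
Step 3: SEND seq=385 -> fresh
Step 4: SEND seq=554 -> fresh
Step 5: SEND seq=653 -> fresh
Step 6: SEND seq=200 -> retransmit
Step 7: SEND seq=100 -> fresh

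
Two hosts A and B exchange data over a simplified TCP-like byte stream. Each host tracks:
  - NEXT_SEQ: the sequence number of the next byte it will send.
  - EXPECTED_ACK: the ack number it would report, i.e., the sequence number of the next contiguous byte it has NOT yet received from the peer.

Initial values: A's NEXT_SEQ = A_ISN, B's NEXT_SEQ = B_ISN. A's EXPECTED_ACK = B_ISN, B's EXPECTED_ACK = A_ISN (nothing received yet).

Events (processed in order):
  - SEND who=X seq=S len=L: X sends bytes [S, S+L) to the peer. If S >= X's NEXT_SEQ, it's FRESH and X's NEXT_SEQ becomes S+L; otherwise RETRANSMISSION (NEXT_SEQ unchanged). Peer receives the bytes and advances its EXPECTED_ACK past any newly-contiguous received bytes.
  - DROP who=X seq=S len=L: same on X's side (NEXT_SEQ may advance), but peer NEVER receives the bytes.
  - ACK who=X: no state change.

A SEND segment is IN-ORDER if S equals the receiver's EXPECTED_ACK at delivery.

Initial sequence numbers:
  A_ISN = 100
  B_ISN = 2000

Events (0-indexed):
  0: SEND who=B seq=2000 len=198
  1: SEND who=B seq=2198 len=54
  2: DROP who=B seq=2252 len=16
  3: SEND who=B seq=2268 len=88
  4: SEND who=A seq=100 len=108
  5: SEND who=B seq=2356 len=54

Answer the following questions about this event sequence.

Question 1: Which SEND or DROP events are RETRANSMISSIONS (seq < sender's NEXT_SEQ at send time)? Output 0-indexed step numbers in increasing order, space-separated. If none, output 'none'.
Answer: none

Derivation:
Step 0: SEND seq=2000 -> fresh
Step 1: SEND seq=2198 -> fresh
Step 2: DROP seq=2252 -> fresh
Step 3: SEND seq=2268 -> fresh
Step 4: SEND seq=100 -> fresh
Step 5: SEND seq=2356 -> fresh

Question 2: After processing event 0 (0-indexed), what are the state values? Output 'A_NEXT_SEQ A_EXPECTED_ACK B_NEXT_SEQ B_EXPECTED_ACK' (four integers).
After event 0: A_seq=100 A_ack=2198 B_seq=2198 B_ack=100

100 2198 2198 100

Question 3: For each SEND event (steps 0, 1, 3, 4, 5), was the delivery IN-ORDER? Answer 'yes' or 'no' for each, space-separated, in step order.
Answer: yes yes no yes no

Derivation:
Step 0: SEND seq=2000 -> in-order
Step 1: SEND seq=2198 -> in-order
Step 3: SEND seq=2268 -> out-of-order
Step 4: SEND seq=100 -> in-order
Step 5: SEND seq=2356 -> out-of-order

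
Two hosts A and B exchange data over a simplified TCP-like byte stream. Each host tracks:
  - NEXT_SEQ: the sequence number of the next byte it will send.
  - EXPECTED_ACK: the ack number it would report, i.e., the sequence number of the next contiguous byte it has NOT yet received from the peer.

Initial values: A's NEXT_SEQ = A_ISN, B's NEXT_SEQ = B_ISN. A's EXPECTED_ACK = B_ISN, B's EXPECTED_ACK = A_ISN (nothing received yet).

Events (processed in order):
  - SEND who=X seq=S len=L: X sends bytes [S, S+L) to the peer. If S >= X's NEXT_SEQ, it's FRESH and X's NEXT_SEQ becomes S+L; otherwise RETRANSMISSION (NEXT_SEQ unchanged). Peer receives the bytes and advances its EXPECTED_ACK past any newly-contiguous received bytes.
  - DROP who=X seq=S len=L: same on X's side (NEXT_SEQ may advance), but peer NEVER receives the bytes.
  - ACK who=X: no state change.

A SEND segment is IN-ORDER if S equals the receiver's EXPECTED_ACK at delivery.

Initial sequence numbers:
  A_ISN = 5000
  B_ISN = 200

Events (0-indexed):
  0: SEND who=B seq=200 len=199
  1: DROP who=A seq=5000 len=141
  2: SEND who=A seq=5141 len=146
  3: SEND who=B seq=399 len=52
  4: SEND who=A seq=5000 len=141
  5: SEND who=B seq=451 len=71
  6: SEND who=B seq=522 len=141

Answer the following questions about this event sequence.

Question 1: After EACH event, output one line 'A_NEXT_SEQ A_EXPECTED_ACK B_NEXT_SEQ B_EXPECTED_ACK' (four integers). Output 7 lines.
5000 399 399 5000
5141 399 399 5000
5287 399 399 5000
5287 451 451 5000
5287 451 451 5287
5287 522 522 5287
5287 663 663 5287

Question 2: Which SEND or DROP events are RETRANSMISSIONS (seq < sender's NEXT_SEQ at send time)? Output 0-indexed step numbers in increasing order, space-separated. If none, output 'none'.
Answer: 4

Derivation:
Step 0: SEND seq=200 -> fresh
Step 1: DROP seq=5000 -> fresh
Step 2: SEND seq=5141 -> fresh
Step 3: SEND seq=399 -> fresh
Step 4: SEND seq=5000 -> retransmit
Step 5: SEND seq=451 -> fresh
Step 6: SEND seq=522 -> fresh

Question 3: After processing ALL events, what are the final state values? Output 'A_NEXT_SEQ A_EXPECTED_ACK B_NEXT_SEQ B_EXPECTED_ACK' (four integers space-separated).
After event 0: A_seq=5000 A_ack=399 B_seq=399 B_ack=5000
After event 1: A_seq=5141 A_ack=399 B_seq=399 B_ack=5000
After event 2: A_seq=5287 A_ack=399 B_seq=399 B_ack=5000
After event 3: A_seq=5287 A_ack=451 B_seq=451 B_ack=5000
After event 4: A_seq=5287 A_ack=451 B_seq=451 B_ack=5287
After event 5: A_seq=5287 A_ack=522 B_seq=522 B_ack=5287
After event 6: A_seq=5287 A_ack=663 B_seq=663 B_ack=5287

Answer: 5287 663 663 5287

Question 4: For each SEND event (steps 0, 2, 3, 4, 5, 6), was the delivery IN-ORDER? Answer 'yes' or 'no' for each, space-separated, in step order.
Step 0: SEND seq=200 -> in-order
Step 2: SEND seq=5141 -> out-of-order
Step 3: SEND seq=399 -> in-order
Step 4: SEND seq=5000 -> in-order
Step 5: SEND seq=451 -> in-order
Step 6: SEND seq=522 -> in-order

Answer: yes no yes yes yes yes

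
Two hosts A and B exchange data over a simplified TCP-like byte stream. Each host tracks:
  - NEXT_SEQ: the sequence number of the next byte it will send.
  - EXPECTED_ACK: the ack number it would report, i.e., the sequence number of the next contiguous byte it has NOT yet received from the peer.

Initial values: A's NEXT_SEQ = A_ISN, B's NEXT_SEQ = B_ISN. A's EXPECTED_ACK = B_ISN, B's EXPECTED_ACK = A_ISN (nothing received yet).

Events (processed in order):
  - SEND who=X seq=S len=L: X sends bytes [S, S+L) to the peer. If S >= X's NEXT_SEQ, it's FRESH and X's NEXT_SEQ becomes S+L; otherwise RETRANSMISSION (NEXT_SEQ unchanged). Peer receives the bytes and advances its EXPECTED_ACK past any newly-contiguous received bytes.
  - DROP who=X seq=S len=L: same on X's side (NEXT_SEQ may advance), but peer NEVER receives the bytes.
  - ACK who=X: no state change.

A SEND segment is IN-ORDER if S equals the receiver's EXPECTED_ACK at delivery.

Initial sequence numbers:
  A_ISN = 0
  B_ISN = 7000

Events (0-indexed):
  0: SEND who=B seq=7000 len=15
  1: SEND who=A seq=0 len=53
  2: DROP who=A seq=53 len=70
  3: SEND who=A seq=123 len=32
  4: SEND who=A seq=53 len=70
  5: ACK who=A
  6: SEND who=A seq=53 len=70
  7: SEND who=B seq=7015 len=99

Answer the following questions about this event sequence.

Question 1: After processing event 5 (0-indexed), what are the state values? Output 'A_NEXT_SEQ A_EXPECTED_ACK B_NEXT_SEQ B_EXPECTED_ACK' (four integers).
After event 0: A_seq=0 A_ack=7015 B_seq=7015 B_ack=0
After event 1: A_seq=53 A_ack=7015 B_seq=7015 B_ack=53
After event 2: A_seq=123 A_ack=7015 B_seq=7015 B_ack=53
After event 3: A_seq=155 A_ack=7015 B_seq=7015 B_ack=53
After event 4: A_seq=155 A_ack=7015 B_seq=7015 B_ack=155
After event 5: A_seq=155 A_ack=7015 B_seq=7015 B_ack=155

155 7015 7015 155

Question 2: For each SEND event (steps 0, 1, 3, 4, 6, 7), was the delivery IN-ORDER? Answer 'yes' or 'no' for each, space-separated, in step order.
Answer: yes yes no yes no yes

Derivation:
Step 0: SEND seq=7000 -> in-order
Step 1: SEND seq=0 -> in-order
Step 3: SEND seq=123 -> out-of-order
Step 4: SEND seq=53 -> in-order
Step 6: SEND seq=53 -> out-of-order
Step 7: SEND seq=7015 -> in-order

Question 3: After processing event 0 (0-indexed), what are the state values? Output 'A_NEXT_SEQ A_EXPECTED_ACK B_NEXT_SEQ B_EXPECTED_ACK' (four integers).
After event 0: A_seq=0 A_ack=7015 B_seq=7015 B_ack=0

0 7015 7015 0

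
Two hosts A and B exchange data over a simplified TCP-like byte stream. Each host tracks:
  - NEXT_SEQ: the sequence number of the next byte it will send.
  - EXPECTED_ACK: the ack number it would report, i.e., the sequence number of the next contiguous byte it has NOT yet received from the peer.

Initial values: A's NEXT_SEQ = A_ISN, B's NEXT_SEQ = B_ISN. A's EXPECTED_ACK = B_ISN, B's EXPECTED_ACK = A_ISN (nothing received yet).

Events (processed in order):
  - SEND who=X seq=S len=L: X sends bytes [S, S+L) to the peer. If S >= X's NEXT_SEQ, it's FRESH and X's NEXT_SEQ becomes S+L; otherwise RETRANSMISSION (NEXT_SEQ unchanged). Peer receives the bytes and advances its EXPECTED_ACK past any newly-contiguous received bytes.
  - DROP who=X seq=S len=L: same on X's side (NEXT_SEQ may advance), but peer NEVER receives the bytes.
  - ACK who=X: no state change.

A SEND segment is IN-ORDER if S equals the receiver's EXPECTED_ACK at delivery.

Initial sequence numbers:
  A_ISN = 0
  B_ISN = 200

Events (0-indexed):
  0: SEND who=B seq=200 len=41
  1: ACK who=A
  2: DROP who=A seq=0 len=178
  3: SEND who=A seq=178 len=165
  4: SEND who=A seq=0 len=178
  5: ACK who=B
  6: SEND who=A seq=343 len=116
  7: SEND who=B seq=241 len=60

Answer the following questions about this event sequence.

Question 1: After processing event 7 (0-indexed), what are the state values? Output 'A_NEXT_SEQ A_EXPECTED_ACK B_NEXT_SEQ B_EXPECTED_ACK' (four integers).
After event 0: A_seq=0 A_ack=241 B_seq=241 B_ack=0
After event 1: A_seq=0 A_ack=241 B_seq=241 B_ack=0
After event 2: A_seq=178 A_ack=241 B_seq=241 B_ack=0
After event 3: A_seq=343 A_ack=241 B_seq=241 B_ack=0
After event 4: A_seq=343 A_ack=241 B_seq=241 B_ack=343
After event 5: A_seq=343 A_ack=241 B_seq=241 B_ack=343
After event 6: A_seq=459 A_ack=241 B_seq=241 B_ack=459
After event 7: A_seq=459 A_ack=301 B_seq=301 B_ack=459

459 301 301 459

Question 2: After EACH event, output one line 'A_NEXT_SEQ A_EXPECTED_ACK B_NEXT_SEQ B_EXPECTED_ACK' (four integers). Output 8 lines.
0 241 241 0
0 241 241 0
178 241 241 0
343 241 241 0
343 241 241 343
343 241 241 343
459 241 241 459
459 301 301 459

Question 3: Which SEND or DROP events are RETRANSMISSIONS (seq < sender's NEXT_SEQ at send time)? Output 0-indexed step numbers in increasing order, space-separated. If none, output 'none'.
Answer: 4

Derivation:
Step 0: SEND seq=200 -> fresh
Step 2: DROP seq=0 -> fresh
Step 3: SEND seq=178 -> fresh
Step 4: SEND seq=0 -> retransmit
Step 6: SEND seq=343 -> fresh
Step 7: SEND seq=241 -> fresh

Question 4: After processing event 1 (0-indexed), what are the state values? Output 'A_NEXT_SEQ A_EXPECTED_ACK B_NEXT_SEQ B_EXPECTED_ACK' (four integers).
After event 0: A_seq=0 A_ack=241 B_seq=241 B_ack=0
After event 1: A_seq=0 A_ack=241 B_seq=241 B_ack=0

0 241 241 0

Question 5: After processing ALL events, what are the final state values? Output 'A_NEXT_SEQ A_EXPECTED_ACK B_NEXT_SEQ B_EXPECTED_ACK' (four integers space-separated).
After event 0: A_seq=0 A_ack=241 B_seq=241 B_ack=0
After event 1: A_seq=0 A_ack=241 B_seq=241 B_ack=0
After event 2: A_seq=178 A_ack=241 B_seq=241 B_ack=0
After event 3: A_seq=343 A_ack=241 B_seq=241 B_ack=0
After event 4: A_seq=343 A_ack=241 B_seq=241 B_ack=343
After event 5: A_seq=343 A_ack=241 B_seq=241 B_ack=343
After event 6: A_seq=459 A_ack=241 B_seq=241 B_ack=459
After event 7: A_seq=459 A_ack=301 B_seq=301 B_ack=459

Answer: 459 301 301 459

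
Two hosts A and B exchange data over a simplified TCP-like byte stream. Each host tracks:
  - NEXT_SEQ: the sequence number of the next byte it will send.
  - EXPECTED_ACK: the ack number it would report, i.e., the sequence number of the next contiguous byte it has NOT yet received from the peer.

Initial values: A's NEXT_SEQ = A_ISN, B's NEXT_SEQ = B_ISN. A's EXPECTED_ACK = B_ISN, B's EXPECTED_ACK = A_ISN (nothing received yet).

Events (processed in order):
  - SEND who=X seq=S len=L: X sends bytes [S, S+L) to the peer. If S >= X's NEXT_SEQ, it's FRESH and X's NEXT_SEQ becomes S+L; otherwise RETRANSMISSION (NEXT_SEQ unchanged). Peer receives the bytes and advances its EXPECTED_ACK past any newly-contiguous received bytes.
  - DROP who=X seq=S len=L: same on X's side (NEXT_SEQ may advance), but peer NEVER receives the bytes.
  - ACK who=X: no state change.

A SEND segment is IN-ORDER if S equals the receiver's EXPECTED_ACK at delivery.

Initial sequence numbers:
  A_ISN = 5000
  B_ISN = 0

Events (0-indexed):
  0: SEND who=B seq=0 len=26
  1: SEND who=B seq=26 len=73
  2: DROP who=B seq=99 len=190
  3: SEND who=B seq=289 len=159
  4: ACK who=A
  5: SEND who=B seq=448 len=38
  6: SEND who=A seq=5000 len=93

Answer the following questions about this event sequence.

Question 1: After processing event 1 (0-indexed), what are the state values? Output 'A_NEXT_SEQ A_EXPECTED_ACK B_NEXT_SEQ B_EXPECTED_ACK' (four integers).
After event 0: A_seq=5000 A_ack=26 B_seq=26 B_ack=5000
After event 1: A_seq=5000 A_ack=99 B_seq=99 B_ack=5000

5000 99 99 5000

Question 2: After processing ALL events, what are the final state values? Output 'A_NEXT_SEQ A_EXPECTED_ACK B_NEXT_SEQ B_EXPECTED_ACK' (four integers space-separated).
After event 0: A_seq=5000 A_ack=26 B_seq=26 B_ack=5000
After event 1: A_seq=5000 A_ack=99 B_seq=99 B_ack=5000
After event 2: A_seq=5000 A_ack=99 B_seq=289 B_ack=5000
After event 3: A_seq=5000 A_ack=99 B_seq=448 B_ack=5000
After event 4: A_seq=5000 A_ack=99 B_seq=448 B_ack=5000
After event 5: A_seq=5000 A_ack=99 B_seq=486 B_ack=5000
After event 6: A_seq=5093 A_ack=99 B_seq=486 B_ack=5093

Answer: 5093 99 486 5093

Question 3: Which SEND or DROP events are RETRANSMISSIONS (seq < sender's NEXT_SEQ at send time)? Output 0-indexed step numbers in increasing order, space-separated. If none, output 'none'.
Step 0: SEND seq=0 -> fresh
Step 1: SEND seq=26 -> fresh
Step 2: DROP seq=99 -> fresh
Step 3: SEND seq=289 -> fresh
Step 5: SEND seq=448 -> fresh
Step 6: SEND seq=5000 -> fresh

Answer: none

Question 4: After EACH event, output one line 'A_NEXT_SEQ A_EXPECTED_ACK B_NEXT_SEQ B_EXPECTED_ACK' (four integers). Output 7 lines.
5000 26 26 5000
5000 99 99 5000
5000 99 289 5000
5000 99 448 5000
5000 99 448 5000
5000 99 486 5000
5093 99 486 5093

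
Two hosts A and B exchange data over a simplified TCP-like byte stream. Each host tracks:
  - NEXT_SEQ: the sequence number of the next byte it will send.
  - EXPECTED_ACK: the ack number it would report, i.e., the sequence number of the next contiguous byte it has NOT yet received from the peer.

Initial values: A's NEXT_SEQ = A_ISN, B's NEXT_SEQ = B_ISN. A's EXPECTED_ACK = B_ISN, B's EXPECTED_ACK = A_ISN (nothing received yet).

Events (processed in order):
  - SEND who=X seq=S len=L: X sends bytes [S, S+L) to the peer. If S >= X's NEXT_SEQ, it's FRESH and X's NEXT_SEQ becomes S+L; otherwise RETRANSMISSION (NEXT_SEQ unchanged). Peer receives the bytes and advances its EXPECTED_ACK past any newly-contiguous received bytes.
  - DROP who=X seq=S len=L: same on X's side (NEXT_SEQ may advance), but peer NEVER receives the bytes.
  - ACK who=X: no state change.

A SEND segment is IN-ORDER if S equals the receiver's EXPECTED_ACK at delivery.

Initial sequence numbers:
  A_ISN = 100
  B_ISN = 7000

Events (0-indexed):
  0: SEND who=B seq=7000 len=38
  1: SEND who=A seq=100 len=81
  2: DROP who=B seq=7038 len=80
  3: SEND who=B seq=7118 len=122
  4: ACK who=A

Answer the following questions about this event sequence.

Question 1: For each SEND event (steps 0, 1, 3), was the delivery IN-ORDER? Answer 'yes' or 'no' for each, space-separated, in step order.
Answer: yes yes no

Derivation:
Step 0: SEND seq=7000 -> in-order
Step 1: SEND seq=100 -> in-order
Step 3: SEND seq=7118 -> out-of-order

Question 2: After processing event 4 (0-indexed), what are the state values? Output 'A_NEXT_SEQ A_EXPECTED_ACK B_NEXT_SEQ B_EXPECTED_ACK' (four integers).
After event 0: A_seq=100 A_ack=7038 B_seq=7038 B_ack=100
After event 1: A_seq=181 A_ack=7038 B_seq=7038 B_ack=181
After event 2: A_seq=181 A_ack=7038 B_seq=7118 B_ack=181
After event 3: A_seq=181 A_ack=7038 B_seq=7240 B_ack=181
After event 4: A_seq=181 A_ack=7038 B_seq=7240 B_ack=181

181 7038 7240 181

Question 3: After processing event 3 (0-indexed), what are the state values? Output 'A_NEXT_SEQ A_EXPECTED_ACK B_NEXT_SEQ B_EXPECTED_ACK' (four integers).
After event 0: A_seq=100 A_ack=7038 B_seq=7038 B_ack=100
After event 1: A_seq=181 A_ack=7038 B_seq=7038 B_ack=181
After event 2: A_seq=181 A_ack=7038 B_seq=7118 B_ack=181
After event 3: A_seq=181 A_ack=7038 B_seq=7240 B_ack=181

181 7038 7240 181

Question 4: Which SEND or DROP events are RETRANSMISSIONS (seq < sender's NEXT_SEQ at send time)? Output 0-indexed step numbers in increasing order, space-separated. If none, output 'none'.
Step 0: SEND seq=7000 -> fresh
Step 1: SEND seq=100 -> fresh
Step 2: DROP seq=7038 -> fresh
Step 3: SEND seq=7118 -> fresh

Answer: none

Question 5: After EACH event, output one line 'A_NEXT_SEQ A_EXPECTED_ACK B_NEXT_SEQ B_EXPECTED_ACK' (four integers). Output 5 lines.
100 7038 7038 100
181 7038 7038 181
181 7038 7118 181
181 7038 7240 181
181 7038 7240 181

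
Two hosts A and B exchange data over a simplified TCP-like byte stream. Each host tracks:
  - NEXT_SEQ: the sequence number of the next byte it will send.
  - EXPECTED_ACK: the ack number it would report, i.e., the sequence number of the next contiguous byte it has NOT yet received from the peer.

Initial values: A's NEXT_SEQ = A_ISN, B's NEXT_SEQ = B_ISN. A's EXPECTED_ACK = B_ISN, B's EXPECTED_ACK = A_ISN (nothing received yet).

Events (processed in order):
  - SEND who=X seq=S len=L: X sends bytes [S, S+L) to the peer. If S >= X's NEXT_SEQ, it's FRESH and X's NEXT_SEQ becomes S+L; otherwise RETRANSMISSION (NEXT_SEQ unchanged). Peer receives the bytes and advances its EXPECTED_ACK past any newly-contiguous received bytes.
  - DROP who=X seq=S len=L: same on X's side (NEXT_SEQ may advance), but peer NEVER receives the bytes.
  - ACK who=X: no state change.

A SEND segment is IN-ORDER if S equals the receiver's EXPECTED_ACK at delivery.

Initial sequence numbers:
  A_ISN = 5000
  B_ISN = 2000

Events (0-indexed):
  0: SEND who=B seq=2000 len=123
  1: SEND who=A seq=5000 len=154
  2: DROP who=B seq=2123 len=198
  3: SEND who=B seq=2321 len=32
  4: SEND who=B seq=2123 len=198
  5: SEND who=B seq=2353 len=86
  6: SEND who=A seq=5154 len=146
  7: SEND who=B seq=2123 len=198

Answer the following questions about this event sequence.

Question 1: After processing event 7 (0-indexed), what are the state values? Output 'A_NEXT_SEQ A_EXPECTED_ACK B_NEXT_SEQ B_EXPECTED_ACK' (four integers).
After event 0: A_seq=5000 A_ack=2123 B_seq=2123 B_ack=5000
After event 1: A_seq=5154 A_ack=2123 B_seq=2123 B_ack=5154
After event 2: A_seq=5154 A_ack=2123 B_seq=2321 B_ack=5154
After event 3: A_seq=5154 A_ack=2123 B_seq=2353 B_ack=5154
After event 4: A_seq=5154 A_ack=2353 B_seq=2353 B_ack=5154
After event 5: A_seq=5154 A_ack=2439 B_seq=2439 B_ack=5154
After event 6: A_seq=5300 A_ack=2439 B_seq=2439 B_ack=5300
After event 7: A_seq=5300 A_ack=2439 B_seq=2439 B_ack=5300

5300 2439 2439 5300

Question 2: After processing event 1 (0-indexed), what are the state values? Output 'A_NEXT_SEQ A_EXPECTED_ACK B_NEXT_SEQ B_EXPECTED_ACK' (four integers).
After event 0: A_seq=5000 A_ack=2123 B_seq=2123 B_ack=5000
After event 1: A_seq=5154 A_ack=2123 B_seq=2123 B_ack=5154

5154 2123 2123 5154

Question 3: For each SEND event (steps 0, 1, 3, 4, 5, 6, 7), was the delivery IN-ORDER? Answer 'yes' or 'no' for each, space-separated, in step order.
Answer: yes yes no yes yes yes no

Derivation:
Step 0: SEND seq=2000 -> in-order
Step 1: SEND seq=5000 -> in-order
Step 3: SEND seq=2321 -> out-of-order
Step 4: SEND seq=2123 -> in-order
Step 5: SEND seq=2353 -> in-order
Step 6: SEND seq=5154 -> in-order
Step 7: SEND seq=2123 -> out-of-order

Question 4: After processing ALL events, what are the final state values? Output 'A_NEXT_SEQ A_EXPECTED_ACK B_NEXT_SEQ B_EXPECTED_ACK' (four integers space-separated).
Answer: 5300 2439 2439 5300

Derivation:
After event 0: A_seq=5000 A_ack=2123 B_seq=2123 B_ack=5000
After event 1: A_seq=5154 A_ack=2123 B_seq=2123 B_ack=5154
After event 2: A_seq=5154 A_ack=2123 B_seq=2321 B_ack=5154
After event 3: A_seq=5154 A_ack=2123 B_seq=2353 B_ack=5154
After event 4: A_seq=5154 A_ack=2353 B_seq=2353 B_ack=5154
After event 5: A_seq=5154 A_ack=2439 B_seq=2439 B_ack=5154
After event 6: A_seq=5300 A_ack=2439 B_seq=2439 B_ack=5300
After event 7: A_seq=5300 A_ack=2439 B_seq=2439 B_ack=5300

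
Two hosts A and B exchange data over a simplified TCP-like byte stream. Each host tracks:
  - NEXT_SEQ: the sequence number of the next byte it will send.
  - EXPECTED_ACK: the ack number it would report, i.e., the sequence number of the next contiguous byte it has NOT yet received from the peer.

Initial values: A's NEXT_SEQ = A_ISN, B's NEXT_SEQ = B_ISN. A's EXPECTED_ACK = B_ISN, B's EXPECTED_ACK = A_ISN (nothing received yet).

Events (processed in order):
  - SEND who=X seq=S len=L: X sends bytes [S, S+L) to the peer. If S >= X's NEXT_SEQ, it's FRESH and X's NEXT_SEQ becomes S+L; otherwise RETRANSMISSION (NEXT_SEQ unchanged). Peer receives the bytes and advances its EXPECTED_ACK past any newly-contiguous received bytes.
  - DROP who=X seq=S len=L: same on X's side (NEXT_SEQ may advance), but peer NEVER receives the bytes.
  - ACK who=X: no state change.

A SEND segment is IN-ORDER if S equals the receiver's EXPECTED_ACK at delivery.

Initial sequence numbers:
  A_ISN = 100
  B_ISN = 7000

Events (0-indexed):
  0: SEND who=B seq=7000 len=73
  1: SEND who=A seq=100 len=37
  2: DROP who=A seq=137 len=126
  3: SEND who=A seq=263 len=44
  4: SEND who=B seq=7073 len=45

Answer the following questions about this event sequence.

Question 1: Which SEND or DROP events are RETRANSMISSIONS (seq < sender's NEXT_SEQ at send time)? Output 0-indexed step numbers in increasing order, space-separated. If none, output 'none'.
Answer: none

Derivation:
Step 0: SEND seq=7000 -> fresh
Step 1: SEND seq=100 -> fresh
Step 2: DROP seq=137 -> fresh
Step 3: SEND seq=263 -> fresh
Step 4: SEND seq=7073 -> fresh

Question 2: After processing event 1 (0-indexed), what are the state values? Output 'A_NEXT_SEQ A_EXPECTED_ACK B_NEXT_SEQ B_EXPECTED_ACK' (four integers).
After event 0: A_seq=100 A_ack=7073 B_seq=7073 B_ack=100
After event 1: A_seq=137 A_ack=7073 B_seq=7073 B_ack=137

137 7073 7073 137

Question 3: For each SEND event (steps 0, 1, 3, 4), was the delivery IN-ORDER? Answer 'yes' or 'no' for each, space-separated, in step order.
Answer: yes yes no yes

Derivation:
Step 0: SEND seq=7000 -> in-order
Step 1: SEND seq=100 -> in-order
Step 3: SEND seq=263 -> out-of-order
Step 4: SEND seq=7073 -> in-order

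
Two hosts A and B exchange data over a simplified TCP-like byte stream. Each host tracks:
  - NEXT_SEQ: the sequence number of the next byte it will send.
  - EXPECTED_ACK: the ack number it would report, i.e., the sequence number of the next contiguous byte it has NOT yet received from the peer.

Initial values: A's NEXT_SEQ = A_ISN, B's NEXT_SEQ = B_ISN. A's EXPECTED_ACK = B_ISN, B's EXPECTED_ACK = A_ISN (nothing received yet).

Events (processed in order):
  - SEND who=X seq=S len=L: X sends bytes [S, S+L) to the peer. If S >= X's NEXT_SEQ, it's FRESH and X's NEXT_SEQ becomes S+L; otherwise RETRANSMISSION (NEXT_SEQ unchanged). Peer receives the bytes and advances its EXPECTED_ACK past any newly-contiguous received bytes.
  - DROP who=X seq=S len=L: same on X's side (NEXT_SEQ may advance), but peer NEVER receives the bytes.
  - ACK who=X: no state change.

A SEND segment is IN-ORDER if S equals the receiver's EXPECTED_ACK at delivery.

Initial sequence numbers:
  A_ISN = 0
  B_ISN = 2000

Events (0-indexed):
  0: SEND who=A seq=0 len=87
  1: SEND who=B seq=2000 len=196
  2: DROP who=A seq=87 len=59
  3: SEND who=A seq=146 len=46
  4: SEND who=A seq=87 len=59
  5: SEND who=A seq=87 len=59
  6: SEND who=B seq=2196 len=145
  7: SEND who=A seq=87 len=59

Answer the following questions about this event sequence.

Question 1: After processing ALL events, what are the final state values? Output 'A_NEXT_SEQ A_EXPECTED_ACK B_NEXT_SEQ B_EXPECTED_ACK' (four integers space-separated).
After event 0: A_seq=87 A_ack=2000 B_seq=2000 B_ack=87
After event 1: A_seq=87 A_ack=2196 B_seq=2196 B_ack=87
After event 2: A_seq=146 A_ack=2196 B_seq=2196 B_ack=87
After event 3: A_seq=192 A_ack=2196 B_seq=2196 B_ack=87
After event 4: A_seq=192 A_ack=2196 B_seq=2196 B_ack=192
After event 5: A_seq=192 A_ack=2196 B_seq=2196 B_ack=192
After event 6: A_seq=192 A_ack=2341 B_seq=2341 B_ack=192
After event 7: A_seq=192 A_ack=2341 B_seq=2341 B_ack=192

Answer: 192 2341 2341 192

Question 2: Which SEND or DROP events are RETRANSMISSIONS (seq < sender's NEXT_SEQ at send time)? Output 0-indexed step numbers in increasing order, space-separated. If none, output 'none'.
Answer: 4 5 7

Derivation:
Step 0: SEND seq=0 -> fresh
Step 1: SEND seq=2000 -> fresh
Step 2: DROP seq=87 -> fresh
Step 3: SEND seq=146 -> fresh
Step 4: SEND seq=87 -> retransmit
Step 5: SEND seq=87 -> retransmit
Step 6: SEND seq=2196 -> fresh
Step 7: SEND seq=87 -> retransmit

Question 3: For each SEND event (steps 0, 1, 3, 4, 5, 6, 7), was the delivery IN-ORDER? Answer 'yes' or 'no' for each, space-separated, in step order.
Step 0: SEND seq=0 -> in-order
Step 1: SEND seq=2000 -> in-order
Step 3: SEND seq=146 -> out-of-order
Step 4: SEND seq=87 -> in-order
Step 5: SEND seq=87 -> out-of-order
Step 6: SEND seq=2196 -> in-order
Step 7: SEND seq=87 -> out-of-order

Answer: yes yes no yes no yes no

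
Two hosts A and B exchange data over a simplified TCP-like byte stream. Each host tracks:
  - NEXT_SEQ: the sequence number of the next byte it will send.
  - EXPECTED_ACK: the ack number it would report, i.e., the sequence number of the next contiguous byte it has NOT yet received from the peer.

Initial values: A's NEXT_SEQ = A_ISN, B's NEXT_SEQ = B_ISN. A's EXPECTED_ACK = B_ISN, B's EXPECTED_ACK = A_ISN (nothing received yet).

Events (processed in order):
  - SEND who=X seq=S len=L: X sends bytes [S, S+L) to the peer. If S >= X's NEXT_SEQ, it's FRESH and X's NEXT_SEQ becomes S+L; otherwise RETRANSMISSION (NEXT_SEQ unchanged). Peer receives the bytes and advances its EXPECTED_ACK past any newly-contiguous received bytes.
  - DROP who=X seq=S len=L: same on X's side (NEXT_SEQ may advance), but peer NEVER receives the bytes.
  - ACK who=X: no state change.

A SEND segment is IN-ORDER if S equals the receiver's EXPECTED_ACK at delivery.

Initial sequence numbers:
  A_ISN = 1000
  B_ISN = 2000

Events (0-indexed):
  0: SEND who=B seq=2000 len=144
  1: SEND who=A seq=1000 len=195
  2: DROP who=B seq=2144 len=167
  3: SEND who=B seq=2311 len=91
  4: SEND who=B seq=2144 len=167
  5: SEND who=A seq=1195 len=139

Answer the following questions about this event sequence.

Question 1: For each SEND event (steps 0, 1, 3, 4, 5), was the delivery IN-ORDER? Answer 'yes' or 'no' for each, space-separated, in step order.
Answer: yes yes no yes yes

Derivation:
Step 0: SEND seq=2000 -> in-order
Step 1: SEND seq=1000 -> in-order
Step 3: SEND seq=2311 -> out-of-order
Step 4: SEND seq=2144 -> in-order
Step 5: SEND seq=1195 -> in-order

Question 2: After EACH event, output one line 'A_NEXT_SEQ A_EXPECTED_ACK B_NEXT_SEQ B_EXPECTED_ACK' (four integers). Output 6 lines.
1000 2144 2144 1000
1195 2144 2144 1195
1195 2144 2311 1195
1195 2144 2402 1195
1195 2402 2402 1195
1334 2402 2402 1334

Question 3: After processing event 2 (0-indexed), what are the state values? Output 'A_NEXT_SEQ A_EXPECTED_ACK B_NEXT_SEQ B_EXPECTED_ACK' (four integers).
After event 0: A_seq=1000 A_ack=2144 B_seq=2144 B_ack=1000
After event 1: A_seq=1195 A_ack=2144 B_seq=2144 B_ack=1195
After event 2: A_seq=1195 A_ack=2144 B_seq=2311 B_ack=1195

1195 2144 2311 1195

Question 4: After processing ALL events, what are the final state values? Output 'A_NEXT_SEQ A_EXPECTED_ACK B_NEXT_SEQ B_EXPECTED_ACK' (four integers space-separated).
Answer: 1334 2402 2402 1334

Derivation:
After event 0: A_seq=1000 A_ack=2144 B_seq=2144 B_ack=1000
After event 1: A_seq=1195 A_ack=2144 B_seq=2144 B_ack=1195
After event 2: A_seq=1195 A_ack=2144 B_seq=2311 B_ack=1195
After event 3: A_seq=1195 A_ack=2144 B_seq=2402 B_ack=1195
After event 4: A_seq=1195 A_ack=2402 B_seq=2402 B_ack=1195
After event 5: A_seq=1334 A_ack=2402 B_seq=2402 B_ack=1334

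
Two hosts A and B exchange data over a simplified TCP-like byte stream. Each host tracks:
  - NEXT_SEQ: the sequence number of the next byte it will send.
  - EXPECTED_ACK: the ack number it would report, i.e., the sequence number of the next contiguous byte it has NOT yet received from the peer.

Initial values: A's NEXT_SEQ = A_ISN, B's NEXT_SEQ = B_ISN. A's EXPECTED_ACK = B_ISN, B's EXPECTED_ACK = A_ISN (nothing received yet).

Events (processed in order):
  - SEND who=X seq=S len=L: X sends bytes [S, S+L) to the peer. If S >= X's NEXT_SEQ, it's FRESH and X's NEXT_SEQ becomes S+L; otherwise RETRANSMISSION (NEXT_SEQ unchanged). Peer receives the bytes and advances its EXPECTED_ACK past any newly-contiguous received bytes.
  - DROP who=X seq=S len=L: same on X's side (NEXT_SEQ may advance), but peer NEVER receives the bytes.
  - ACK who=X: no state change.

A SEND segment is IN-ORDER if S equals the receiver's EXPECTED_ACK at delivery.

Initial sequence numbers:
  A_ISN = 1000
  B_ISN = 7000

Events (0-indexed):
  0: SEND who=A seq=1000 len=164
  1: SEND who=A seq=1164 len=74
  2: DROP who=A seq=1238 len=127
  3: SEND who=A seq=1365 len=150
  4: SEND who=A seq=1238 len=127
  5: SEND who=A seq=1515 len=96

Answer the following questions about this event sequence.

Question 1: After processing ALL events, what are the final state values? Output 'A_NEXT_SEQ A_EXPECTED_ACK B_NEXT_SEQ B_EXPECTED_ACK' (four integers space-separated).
After event 0: A_seq=1164 A_ack=7000 B_seq=7000 B_ack=1164
After event 1: A_seq=1238 A_ack=7000 B_seq=7000 B_ack=1238
After event 2: A_seq=1365 A_ack=7000 B_seq=7000 B_ack=1238
After event 3: A_seq=1515 A_ack=7000 B_seq=7000 B_ack=1238
After event 4: A_seq=1515 A_ack=7000 B_seq=7000 B_ack=1515
After event 5: A_seq=1611 A_ack=7000 B_seq=7000 B_ack=1611

Answer: 1611 7000 7000 1611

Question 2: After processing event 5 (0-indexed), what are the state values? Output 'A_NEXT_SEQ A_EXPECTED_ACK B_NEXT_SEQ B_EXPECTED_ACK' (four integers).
After event 0: A_seq=1164 A_ack=7000 B_seq=7000 B_ack=1164
After event 1: A_seq=1238 A_ack=7000 B_seq=7000 B_ack=1238
After event 2: A_seq=1365 A_ack=7000 B_seq=7000 B_ack=1238
After event 3: A_seq=1515 A_ack=7000 B_seq=7000 B_ack=1238
After event 4: A_seq=1515 A_ack=7000 B_seq=7000 B_ack=1515
After event 5: A_seq=1611 A_ack=7000 B_seq=7000 B_ack=1611

1611 7000 7000 1611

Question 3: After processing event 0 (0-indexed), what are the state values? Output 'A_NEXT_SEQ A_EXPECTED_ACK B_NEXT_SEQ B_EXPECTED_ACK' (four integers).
After event 0: A_seq=1164 A_ack=7000 B_seq=7000 B_ack=1164

1164 7000 7000 1164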